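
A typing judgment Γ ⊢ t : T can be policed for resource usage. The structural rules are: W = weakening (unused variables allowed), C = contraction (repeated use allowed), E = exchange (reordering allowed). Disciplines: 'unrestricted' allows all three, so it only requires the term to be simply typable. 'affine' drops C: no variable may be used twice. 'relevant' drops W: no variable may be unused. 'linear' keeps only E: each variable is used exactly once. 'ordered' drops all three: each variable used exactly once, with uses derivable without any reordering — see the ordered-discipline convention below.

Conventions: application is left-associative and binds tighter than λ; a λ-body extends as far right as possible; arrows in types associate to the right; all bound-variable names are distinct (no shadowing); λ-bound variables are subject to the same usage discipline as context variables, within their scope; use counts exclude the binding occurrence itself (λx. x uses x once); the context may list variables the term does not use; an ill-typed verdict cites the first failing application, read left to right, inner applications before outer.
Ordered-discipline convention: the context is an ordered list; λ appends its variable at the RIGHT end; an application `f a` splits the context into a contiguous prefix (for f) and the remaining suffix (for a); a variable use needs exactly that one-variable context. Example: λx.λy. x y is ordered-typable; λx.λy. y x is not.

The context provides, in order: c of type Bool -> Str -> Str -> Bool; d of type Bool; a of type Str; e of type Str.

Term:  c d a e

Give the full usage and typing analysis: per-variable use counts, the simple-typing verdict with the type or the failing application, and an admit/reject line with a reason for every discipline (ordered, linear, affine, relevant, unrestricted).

usage: c: 1, d: 1, a: 1, e: 1
order of uses: c, d, a, e
typing: ✓ — Bool
ordered: ✓, c, d, a, e once each; derivable with no W/C/E
linear: ✓, single use per variable (c, d, a, e)
affine: ✓, none of c, d, a, e used more than once
relevant: ✓, none of c, d, a, e goes unused
unrestricted: ✓, well-typed at Bool; no restrictions here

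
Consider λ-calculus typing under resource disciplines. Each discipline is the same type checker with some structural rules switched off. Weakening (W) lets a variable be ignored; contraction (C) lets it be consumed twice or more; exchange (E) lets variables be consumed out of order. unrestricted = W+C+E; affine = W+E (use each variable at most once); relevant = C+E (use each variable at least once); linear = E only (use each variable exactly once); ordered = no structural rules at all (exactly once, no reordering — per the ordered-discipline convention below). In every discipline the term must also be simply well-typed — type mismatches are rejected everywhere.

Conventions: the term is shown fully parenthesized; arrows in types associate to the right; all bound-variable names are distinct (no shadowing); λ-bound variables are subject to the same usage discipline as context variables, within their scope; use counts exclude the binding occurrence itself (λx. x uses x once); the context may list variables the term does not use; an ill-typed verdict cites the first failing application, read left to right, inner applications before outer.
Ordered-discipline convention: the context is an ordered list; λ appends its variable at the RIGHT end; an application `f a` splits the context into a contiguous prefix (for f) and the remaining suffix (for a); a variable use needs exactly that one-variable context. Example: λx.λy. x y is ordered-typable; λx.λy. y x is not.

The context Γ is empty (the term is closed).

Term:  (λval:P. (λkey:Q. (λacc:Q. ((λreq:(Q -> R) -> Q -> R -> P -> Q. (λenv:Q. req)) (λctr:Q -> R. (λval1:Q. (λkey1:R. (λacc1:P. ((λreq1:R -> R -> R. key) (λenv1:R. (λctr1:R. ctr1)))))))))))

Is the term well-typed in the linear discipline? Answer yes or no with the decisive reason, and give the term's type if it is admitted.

no — val, acc, env, ctr, val1, key1, acc1, req1, env1 never used (weakening)
counts: val (λ-bound): 0×; key (λ-bound): 1×; acc (λ-bound): 0×; req (λ-bound): 1×; env (λ-bound): 0×; ctr (λ-bound): 0×; val1 (λ-bound): 0×; key1 (λ-bound): 0×; acc1 (λ-bound): 0×; req1 (λ-bound): 0×; env1 (λ-bound): 0×; ctr1 (λ-bound): 1×
order of uses: req, key, ctr1
typing: the term checks, with type P -> Q -> Q -> Q -> (Q -> R) -> Q -> R -> P -> Q
summary: ordered ✗ | linear ✗ | affine ✓ | relevant ✗ | unrestricted ✓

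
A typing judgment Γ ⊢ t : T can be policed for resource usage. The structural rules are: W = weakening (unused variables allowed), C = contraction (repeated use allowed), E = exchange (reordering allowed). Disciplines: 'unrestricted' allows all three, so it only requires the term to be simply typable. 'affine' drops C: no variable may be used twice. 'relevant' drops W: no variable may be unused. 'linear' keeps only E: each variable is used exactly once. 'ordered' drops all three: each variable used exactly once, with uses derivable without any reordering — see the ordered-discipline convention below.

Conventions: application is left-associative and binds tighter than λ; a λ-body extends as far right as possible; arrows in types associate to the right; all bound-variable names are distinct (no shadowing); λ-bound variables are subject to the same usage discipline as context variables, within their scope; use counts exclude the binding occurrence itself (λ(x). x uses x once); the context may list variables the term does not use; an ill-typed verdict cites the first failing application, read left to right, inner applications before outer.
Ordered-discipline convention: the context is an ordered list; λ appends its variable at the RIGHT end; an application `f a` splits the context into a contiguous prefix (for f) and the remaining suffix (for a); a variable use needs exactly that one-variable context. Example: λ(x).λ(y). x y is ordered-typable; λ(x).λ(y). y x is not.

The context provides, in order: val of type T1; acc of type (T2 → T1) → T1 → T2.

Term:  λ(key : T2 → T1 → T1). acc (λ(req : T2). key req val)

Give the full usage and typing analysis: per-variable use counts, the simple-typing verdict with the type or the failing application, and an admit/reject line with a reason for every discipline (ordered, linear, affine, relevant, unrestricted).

usage: val: 1×; acc: 1×; key [bound]: 1×; req [bound]: 1×
uses in reading order: acc, key, req, val
typing: well-typed at (T2 → T1 → T1) → T1 → T2
ordered ✗ (no ordered split (uses run acc, key, req, val))
linear ✓ (val, acc, key, req: one use apiece)
affine ✓ (at most one use each (val, acc, key, req))
relevant ✓ (at least one use each (val, acc, key, req))
unrestricted ✓ (well-typed at (T2 → T1 → T1) → T1 → T2; no restrictions here)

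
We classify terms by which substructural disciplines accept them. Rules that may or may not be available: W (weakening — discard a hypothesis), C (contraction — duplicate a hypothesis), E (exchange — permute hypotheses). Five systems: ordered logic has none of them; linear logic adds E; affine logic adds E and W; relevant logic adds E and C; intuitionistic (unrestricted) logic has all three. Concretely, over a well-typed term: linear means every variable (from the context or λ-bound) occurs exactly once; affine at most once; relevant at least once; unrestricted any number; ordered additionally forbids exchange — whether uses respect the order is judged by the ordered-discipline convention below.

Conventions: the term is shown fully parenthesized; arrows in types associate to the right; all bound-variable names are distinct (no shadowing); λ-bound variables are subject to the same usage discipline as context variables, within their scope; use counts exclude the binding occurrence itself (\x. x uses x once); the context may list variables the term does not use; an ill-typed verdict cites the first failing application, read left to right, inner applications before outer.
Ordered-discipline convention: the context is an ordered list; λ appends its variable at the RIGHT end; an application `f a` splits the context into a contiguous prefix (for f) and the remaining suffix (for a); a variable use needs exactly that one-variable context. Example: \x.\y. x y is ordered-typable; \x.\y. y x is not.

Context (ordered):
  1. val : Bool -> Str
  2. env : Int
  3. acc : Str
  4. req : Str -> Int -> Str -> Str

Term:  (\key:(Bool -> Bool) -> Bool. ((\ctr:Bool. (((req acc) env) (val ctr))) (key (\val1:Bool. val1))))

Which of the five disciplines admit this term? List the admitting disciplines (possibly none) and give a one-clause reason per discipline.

accepted by: linear, affine, relevant, unrestricted
usage: val ×1, env ×1, acc ×1, req ×1, key (bound) ×1, ctr (bound) ×1, val1 (bound) ×1
use order (left to right): req, acc, env, val, ctr, key, val1
typing: well-typed — term : ((Bool -> Bool) -> Bool) -> Str
ordered: ✗, no contiguous prefix/suffix split fits req, acc, env, val, ctr, key, val1
linear: ✓, val, env, acc, req, key, ctr, val1: one use apiece
affine: ✓, no duplicate uses among val, env, acc, req, key, ctr, val1
relevant: ✓, at least one use each (val, env, acc, req, key, ctr, val1)
unrestricted: ✓, well-typed at ((Bool -> Bool) -> Bool) -> Str; no restrictions here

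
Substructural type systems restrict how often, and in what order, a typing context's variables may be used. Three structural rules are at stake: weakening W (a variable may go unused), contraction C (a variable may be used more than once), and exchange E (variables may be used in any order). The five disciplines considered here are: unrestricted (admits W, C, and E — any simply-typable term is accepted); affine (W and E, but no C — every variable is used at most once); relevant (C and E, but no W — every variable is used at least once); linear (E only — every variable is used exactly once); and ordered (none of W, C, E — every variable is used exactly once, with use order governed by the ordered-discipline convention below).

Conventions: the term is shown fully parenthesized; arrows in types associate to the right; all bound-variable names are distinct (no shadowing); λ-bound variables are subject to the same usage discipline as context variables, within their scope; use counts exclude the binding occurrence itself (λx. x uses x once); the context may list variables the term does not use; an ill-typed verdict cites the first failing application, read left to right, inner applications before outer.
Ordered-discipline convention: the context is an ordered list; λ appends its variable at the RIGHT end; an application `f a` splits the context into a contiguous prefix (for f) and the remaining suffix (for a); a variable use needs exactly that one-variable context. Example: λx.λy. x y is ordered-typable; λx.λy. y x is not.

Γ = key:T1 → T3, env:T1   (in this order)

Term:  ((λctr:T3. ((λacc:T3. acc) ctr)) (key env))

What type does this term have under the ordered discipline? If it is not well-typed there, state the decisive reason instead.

term : T3
variable uses: key ×1, env ×1, ctr (λ-bound) ×1, acc (λ-bound) ×1
left-to-right use order: acc, ctr, key, env
typing: the term checks, with type T3
summary: ordered ✓ | linear ✓ | affine ✓ | relevant ✓ | unrestricted ✓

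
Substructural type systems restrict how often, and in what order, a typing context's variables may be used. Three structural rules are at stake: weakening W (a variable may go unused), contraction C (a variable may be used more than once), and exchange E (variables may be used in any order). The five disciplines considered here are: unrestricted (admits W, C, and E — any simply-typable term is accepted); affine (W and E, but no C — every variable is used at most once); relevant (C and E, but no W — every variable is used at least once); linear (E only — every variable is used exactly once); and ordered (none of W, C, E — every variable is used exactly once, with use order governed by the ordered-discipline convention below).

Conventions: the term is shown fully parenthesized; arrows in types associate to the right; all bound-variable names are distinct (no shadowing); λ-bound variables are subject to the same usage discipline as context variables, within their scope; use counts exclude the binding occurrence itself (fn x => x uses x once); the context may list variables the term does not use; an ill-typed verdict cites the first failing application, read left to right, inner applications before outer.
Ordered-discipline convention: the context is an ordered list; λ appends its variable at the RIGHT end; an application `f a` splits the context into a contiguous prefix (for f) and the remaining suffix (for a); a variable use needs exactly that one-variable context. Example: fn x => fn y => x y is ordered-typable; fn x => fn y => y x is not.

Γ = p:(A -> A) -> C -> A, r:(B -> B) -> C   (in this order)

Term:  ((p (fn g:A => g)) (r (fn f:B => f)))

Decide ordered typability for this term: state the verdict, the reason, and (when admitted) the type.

yes — single-use (p, r, g, f), ordered derivation ok; term : A
usage: p: 1×, r: 1×, g (bound): 1×, f (bound): 1×
left-to-right use order: p, g, r, f
typing: ✓ — A
across the five disciplines: ordered ✓, linear ✓, affine ✓, relevant ✓, unrestricted ✓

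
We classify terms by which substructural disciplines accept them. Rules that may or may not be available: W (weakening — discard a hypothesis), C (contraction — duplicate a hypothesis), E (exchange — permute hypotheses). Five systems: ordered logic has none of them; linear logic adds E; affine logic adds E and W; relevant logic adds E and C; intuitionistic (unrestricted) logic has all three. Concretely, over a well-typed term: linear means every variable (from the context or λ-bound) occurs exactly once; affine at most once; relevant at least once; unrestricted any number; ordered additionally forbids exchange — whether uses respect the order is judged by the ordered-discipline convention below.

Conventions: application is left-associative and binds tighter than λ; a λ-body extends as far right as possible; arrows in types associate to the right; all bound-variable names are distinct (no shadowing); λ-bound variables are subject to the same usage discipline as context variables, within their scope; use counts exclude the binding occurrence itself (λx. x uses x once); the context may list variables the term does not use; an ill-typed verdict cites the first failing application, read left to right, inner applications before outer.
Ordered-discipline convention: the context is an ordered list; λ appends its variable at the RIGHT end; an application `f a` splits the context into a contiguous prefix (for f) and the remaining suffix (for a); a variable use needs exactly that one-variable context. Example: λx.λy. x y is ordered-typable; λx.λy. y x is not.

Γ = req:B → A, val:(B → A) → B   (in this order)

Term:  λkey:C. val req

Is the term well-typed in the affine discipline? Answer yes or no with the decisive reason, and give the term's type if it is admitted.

yes — req, val, key: no repeats, contraction unneeded; term : C → B
counts: req: 1, val: 1, key (bound): 0
uses in reading order: val, req
typing: the term checks, with type C → B
all disciplines: ordered ✗ | linear ✗ | affine ✓ | relevant ✗ | unrestricted ✓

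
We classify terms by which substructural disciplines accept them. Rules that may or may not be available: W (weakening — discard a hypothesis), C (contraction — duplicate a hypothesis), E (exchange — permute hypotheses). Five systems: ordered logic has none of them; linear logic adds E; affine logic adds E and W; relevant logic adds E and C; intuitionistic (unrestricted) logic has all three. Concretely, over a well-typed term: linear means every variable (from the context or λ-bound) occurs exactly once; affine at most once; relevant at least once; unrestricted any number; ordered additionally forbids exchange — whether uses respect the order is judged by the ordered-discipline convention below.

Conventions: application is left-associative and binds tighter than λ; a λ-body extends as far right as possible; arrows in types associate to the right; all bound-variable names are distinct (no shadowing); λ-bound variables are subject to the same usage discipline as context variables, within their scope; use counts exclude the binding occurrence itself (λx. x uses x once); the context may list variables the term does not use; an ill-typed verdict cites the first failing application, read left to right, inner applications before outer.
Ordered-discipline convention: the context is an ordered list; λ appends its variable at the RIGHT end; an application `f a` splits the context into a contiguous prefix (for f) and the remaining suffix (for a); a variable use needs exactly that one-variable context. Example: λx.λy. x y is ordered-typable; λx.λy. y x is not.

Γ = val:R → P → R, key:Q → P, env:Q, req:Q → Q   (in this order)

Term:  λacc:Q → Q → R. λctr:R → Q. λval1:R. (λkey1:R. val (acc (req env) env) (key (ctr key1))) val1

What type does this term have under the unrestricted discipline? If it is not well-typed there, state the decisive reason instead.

term : (Q → Q → R) → (R → Q) → R → R
use counts: val: 1×, key: 1×, env: 2×, req: 1×, acc (bound): 1×, ctr (bound): 1×, val1 (bound): 1×, key1 (bound): 1×
order of uses: val, acc, req, env, env, key, ctr, key1, val1
typing: well-typed at (Q → Q → R) → (R → Q) → R → R
across the five disciplines: ordered ✗; linear ✗; affine ✗; relevant ✓; unrestricted ✓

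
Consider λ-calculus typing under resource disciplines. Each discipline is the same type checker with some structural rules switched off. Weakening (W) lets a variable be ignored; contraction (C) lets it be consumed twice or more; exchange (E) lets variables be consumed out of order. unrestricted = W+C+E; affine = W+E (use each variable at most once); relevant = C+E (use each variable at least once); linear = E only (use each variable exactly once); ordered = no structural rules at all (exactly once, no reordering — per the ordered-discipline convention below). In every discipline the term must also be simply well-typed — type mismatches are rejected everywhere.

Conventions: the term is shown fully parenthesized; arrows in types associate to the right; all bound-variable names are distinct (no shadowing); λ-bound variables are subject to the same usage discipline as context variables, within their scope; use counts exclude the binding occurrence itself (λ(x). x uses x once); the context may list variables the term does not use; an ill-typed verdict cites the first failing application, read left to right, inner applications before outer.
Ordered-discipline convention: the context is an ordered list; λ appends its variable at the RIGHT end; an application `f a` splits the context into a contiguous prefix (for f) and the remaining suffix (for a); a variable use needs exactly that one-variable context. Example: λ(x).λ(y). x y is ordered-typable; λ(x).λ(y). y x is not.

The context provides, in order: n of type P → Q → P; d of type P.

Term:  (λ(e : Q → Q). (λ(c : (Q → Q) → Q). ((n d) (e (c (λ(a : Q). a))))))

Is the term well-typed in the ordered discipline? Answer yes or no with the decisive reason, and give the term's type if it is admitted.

yes — one use each (n, d, e, c, a); ordered split holds; term : (Q → Q) → ((Q → Q) → Q) → P
usage: n=1, d=1, e (λ-bound)=1, c (λ-bound)=1, a (λ-bound)=1
uses in reading order: n, d, e, c, a
typing: well-typed at (Q → Q) → ((Q → Q) → Q) → P
summary: ordered ✓ | linear ✓ | affine ✓ | relevant ✓ | unrestricted ✓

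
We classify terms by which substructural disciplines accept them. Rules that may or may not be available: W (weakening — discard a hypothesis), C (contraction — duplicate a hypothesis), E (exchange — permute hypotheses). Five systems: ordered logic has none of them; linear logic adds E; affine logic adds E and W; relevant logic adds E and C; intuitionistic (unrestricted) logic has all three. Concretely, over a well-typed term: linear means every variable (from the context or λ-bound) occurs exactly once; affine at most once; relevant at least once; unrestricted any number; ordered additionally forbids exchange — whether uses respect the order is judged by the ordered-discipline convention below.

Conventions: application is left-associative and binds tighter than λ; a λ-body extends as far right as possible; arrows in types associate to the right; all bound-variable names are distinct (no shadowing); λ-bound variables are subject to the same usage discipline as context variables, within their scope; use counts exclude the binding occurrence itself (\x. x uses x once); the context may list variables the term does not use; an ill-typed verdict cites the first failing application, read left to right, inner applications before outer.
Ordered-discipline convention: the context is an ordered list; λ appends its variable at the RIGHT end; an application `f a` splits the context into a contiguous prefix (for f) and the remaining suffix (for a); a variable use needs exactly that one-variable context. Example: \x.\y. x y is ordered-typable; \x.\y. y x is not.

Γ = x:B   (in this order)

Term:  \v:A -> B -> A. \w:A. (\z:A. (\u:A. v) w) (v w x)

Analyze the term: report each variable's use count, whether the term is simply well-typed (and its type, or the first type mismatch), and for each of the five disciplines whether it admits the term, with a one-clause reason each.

counts: x ×1; v [bound] ×2; w [bound] ×2; z [bound] ×0; u [bound] ×0
left-to-right use order: v, w, v, w, x
typing: the term checks, with type (A -> B -> A) -> A -> A -> B -> A
ordered: ✗, repeated use of v ×2, w ×2; unused: z, u — weakening required
linear: ✗, repeated use of v ×2, w ×2; unused: z, u — weakening required
affine: ✗, repeated use of v ×2, w ×2
relevant: ✗, unused: z, u — weakening required
unrestricted: ✓, well-typed at (A -> B -> A) -> A -> A -> B -> A; no restrictions here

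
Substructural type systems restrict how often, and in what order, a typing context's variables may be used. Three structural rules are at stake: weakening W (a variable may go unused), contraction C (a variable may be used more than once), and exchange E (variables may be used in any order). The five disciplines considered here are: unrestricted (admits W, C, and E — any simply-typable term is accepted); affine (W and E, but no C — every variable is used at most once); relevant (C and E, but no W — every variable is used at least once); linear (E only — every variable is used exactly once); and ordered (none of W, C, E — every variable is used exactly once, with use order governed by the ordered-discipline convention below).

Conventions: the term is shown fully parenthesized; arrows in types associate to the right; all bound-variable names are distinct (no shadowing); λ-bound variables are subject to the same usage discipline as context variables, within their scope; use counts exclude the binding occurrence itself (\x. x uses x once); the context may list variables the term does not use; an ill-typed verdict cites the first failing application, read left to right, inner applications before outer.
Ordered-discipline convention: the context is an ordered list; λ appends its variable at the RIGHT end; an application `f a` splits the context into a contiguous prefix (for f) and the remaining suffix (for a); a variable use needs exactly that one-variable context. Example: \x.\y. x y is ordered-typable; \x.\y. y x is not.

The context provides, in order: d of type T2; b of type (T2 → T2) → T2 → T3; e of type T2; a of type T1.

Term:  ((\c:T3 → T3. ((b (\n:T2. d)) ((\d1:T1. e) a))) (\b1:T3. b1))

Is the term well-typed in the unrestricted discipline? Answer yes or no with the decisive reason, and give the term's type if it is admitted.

yes — type-checks (T3) and nothing is barred; term : T3
usage: d: 1×, b: 1×, e: 1×, a: 1×, c (bound): 0×, n (bound): 0×, d1 (bound): 0×, b1 (bound): 1×
order of uses: b, d, e, a, b1
typing: well-typed at T3
per-discipline verdicts: ordered ✗ | linear ✗ | affine ✓ | relevant ✗ | unrestricted ✓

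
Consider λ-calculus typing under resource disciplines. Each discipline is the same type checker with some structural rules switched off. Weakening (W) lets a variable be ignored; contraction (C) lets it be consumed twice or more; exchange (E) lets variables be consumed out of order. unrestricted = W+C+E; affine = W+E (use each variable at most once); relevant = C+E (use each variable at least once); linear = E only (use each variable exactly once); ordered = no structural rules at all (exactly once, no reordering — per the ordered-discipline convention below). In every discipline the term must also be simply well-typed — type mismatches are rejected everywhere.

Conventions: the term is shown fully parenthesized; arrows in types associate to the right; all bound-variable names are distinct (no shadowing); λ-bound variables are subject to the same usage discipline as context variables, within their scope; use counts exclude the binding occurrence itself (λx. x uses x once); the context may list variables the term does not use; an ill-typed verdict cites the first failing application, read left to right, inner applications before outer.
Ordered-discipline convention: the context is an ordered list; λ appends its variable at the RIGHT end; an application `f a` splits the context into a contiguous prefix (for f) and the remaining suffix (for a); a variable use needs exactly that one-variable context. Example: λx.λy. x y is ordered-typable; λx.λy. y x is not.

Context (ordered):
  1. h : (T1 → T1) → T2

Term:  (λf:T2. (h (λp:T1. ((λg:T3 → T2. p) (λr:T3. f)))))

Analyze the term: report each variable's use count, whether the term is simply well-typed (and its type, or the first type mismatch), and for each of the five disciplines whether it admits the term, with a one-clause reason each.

usage: h=1, f (bound)=1, p (bound)=1, g (bound)=0, r (bound)=0
order of uses: h, p, f
typing: well-typed at T2 → T2
ordered ✗ (g, r never used (weakening))
linear ✗ (g, r never used (weakening))
affine ✓ (none of h, f, p, g, r used more than once)
relevant ✗ (g, r never used (weakening))
unrestricted ✓ (well-typed at T2 → T2; no restrictions here)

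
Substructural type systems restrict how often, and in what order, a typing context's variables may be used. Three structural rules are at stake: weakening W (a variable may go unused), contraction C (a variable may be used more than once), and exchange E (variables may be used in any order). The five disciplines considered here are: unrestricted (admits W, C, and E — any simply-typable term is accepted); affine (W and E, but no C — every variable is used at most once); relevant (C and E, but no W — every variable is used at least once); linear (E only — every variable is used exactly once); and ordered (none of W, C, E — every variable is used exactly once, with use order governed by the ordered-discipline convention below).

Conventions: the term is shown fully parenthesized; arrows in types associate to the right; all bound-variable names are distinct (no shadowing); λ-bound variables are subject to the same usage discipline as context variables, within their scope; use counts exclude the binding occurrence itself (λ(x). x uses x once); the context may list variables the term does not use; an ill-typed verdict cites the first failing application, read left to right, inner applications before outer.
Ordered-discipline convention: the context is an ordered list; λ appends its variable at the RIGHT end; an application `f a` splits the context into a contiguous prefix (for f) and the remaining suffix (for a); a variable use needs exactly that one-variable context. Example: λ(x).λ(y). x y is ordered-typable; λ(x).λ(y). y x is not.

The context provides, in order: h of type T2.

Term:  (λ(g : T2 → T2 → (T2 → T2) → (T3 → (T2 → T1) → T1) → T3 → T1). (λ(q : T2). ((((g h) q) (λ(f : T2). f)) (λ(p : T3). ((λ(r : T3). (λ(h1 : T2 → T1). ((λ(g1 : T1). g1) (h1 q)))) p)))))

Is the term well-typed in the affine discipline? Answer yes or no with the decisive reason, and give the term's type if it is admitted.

no — q ×2 used more than once (contraction)
usage: h: 1×; g (bound): 1×; q (bound): 2×; f (bound): 1×; p (bound): 1×; r (bound): 0×; h1 (bound): 1×; g1 (bound): 1×
order of uses: g, h, q, f, g1, h1, q, p
typing: well-typed at (T2 → T2 → (T2 → T2) → (T3 → (T2 → T1) → T1) → T3 → T1) → T2 → T3 → T1
all disciplines: ordered ✗ | linear ✗ | affine ✗ | relevant ✗ | unrestricted ✓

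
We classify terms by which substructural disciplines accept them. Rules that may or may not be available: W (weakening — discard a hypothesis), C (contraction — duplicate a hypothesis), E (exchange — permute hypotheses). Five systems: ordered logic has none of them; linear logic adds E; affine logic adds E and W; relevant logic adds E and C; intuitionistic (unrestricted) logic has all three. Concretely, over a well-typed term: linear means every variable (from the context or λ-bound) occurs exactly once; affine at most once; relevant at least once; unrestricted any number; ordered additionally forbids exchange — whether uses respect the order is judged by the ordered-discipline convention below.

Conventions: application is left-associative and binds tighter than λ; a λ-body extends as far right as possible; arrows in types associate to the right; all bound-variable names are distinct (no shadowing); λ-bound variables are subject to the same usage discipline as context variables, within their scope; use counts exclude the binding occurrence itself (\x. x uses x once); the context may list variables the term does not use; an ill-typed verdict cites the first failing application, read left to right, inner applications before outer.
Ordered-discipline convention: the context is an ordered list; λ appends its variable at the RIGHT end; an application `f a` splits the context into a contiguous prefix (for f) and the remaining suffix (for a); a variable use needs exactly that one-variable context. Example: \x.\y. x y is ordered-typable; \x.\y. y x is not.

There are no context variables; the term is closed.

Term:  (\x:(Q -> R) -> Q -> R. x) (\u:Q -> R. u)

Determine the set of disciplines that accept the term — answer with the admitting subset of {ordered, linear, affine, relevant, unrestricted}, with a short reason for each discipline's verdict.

admitted in: ordered, linear, affine, relevant, unrestricted
use counts: x (bound): 1; u (bound): 1
uses in reading order: x, u
typing: well-typed — term : (Q -> R) -> Q -> R
ordered ✓ (single-use (x, u), ordered derivation ok)
linear ✓ (x, u: one use apiece)
affine ✓ (none of x, u used more than once)
relevant ✓ (every one of x, u appears)
unrestricted ✓ (type-checks ((Q -> R) -> Q -> R) and nothing is barred)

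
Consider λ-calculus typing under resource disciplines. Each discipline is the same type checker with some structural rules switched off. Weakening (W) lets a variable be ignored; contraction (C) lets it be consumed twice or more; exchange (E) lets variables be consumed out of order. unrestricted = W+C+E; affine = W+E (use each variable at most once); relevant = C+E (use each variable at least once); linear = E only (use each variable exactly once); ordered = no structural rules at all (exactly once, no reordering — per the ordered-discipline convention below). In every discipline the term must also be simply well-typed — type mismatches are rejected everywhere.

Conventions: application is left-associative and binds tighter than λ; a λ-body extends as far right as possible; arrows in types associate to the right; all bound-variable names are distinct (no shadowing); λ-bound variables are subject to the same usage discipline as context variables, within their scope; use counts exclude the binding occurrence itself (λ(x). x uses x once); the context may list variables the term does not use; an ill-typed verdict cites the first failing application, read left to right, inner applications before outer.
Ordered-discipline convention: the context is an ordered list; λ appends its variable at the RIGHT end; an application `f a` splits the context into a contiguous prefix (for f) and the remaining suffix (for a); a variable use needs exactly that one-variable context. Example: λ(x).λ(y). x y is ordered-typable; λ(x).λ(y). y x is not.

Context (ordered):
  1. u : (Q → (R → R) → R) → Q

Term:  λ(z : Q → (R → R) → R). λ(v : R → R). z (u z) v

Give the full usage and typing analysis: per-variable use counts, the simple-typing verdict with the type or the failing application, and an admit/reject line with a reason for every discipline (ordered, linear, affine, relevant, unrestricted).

use counts: u: 1×, z (λ-bound): 2×, v (λ-bound): 1×
left-to-right use order: z, u, z, v
typing: well-typed at (Q → (R → R) → R) → (R → R) → R
ordered ✗ (uses contraction: z ×2)
linear ✗ (uses contraction: z ×2)
affine ✗ (uses contraction: z ×2)
relevant ✓ (every one of u, z, v appears)
unrestricted ✓ (simply typable at (Q → (R → R) → R) → (R → R) → R; W, C, E all held)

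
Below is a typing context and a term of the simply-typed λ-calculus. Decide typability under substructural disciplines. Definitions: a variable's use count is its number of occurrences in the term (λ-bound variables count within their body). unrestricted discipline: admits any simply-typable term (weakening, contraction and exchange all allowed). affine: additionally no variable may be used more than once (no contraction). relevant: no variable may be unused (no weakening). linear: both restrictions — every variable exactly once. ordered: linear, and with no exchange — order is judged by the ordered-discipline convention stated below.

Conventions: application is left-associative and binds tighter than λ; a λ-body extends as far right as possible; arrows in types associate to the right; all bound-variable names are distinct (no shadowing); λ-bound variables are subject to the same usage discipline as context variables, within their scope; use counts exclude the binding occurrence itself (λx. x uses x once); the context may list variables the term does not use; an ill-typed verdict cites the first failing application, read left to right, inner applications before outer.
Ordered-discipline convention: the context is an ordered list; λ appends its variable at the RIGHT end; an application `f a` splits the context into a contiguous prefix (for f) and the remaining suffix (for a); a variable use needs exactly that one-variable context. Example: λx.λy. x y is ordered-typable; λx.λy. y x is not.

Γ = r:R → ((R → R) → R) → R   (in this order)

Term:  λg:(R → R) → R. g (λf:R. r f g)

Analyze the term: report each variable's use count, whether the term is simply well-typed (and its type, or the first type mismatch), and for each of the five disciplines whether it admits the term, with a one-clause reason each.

use counts: r ×1; g (bound) ×2; f (bound) ×1
uses in reading order: g, r, f, g
typing: the term checks, with type ((R → R) → R) → R
ordered: ✗ — g ×2 used more than once (contraction)
linear: ✗ — g ×2 used more than once (contraction)
affine: ✗ — g ×2 used more than once (contraction)
relevant: ✓ — every one of r, g, f appears
unrestricted: ✓ — type-checks (((R → R) → R) → R) and nothing is barred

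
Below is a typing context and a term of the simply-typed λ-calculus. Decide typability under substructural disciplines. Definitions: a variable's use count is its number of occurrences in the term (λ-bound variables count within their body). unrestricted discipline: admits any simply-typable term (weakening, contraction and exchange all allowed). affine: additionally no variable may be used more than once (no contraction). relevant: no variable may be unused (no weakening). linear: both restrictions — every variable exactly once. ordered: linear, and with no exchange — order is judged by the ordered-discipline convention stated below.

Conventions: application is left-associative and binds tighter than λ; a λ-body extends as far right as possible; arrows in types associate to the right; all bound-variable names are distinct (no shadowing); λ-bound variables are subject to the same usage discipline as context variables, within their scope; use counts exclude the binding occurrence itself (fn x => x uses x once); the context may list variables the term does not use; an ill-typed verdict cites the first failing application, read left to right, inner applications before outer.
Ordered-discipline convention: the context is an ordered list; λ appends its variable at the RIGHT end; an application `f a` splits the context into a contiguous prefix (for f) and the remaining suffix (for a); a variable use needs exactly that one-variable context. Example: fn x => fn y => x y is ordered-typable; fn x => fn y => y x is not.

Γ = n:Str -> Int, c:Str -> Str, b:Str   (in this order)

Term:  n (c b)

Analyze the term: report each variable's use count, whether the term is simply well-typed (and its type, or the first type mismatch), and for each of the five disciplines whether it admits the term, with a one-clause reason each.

variable uses: n: 1×; c: 1×; b: 1×
use order (left to right): n, c, b
typing: well-typed at Int
ordered: ✓ — n, c, b once each; derivable with no W/C/E
linear: ✓ — single use per variable (n, c, b)
affine: ✓ — n, c, b: no repeats, contraction unneeded
relevant: ✓ — n, c, b: all used, weakening unneeded
unrestricted: ✓ — simply typable at Int; W, C, E all held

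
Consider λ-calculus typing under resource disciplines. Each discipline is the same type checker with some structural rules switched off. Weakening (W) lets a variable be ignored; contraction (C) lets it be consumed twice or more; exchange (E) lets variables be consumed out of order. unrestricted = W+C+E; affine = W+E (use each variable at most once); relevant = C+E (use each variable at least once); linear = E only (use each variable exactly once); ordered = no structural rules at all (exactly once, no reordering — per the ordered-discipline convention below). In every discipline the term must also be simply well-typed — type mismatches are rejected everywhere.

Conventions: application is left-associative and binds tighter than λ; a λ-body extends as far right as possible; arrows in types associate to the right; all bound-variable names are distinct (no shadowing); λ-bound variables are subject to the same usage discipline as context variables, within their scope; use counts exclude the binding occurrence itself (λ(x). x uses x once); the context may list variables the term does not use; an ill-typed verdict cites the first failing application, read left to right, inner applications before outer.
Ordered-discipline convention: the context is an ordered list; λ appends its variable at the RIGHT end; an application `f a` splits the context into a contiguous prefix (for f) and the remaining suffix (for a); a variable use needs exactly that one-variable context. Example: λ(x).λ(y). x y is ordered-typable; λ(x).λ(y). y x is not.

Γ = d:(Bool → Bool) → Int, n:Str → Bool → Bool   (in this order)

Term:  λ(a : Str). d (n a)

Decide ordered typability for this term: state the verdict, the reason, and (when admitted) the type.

yes — d, n, a once each; derivable with no W/C/E; term : Str → Int
usage: d=1, n=1, a [bound]=1
uses in reading order: d, n, a
typing: ✓ — Str → Int
per-discipline verdicts: ordered ✓ | linear ✓ | affine ✓ | relevant ✓ | unrestricted ✓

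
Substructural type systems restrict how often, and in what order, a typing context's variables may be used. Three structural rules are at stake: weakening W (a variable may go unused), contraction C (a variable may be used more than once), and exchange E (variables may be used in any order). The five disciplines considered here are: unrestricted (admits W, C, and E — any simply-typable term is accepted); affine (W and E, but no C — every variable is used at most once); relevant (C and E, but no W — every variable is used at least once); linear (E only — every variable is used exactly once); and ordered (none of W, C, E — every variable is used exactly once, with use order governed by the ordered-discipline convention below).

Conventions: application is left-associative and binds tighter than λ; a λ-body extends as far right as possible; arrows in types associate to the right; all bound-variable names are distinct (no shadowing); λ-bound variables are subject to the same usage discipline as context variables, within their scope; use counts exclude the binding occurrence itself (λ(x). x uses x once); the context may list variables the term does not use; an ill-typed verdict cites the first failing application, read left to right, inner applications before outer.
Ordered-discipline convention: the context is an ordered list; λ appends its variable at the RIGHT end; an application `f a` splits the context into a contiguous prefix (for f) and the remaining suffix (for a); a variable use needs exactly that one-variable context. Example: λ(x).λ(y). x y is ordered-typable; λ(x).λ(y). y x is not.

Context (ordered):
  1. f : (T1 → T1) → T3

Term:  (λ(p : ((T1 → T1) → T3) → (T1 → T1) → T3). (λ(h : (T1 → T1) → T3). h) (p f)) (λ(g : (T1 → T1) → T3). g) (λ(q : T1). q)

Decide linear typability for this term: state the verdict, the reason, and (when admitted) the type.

yes — f, p, h, g, q: one use apiece; term : T3
variable uses: f: 1×, p [bound]: 1×, h [bound]: 1×, g [bound]: 1×, q [bound]: 1×
left-to-right use order: h, p, f, g, q
typing: ✓ — T3
across the five disciplines: ordered ✗; linear ✓; affine ✓; relevant ✓; unrestricted ✓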